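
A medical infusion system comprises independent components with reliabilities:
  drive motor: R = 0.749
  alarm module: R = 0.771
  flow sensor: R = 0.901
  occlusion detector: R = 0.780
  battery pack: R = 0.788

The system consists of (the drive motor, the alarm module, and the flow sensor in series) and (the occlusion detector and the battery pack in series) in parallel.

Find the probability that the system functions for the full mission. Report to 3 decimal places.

0.815

Series (drive motor, alarm module, and flow sensor): 0.74900 × 0.77100 × 0.90100 = 0.52031
Series (occlusion detector and battery pack): 0.78000 × 0.78800 = 0.61464
Parallel ([0.52031] and [0.61464]): 1 − (1 − 0.52031)(1 − 0.61464) = 0.815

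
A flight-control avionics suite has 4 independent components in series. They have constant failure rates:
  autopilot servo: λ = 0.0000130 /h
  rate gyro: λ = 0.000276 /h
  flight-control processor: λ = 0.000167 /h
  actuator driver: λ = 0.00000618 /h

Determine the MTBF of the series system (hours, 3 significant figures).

2160

Series of exponential components: λ_sys = Σ λ_i
λ_sys = 0.0000130 + 0.000276 + 0.000167 + 0.00000618 = 4.6218e-04 /h
MTBF = 1 / λ_sys = 2160 h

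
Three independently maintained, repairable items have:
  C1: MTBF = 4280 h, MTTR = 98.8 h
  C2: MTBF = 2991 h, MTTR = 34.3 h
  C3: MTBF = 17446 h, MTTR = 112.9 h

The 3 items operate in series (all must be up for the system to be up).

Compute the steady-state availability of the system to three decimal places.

A(C1) = MTBF/(MTBF+MTTR) = 4280/(4280+98.8) = 0.977437
A(C2) = MTBF/(MTBF+MTTR) = 2991/(2991+34.3) = 0.988662
A(C3) = MTBF/(MTBF+MTTR) = 17446/(17446+112.9) = 0.993570
Series availability: 0.977437 × 0.988662 × 0.993570 = 0.960

0.960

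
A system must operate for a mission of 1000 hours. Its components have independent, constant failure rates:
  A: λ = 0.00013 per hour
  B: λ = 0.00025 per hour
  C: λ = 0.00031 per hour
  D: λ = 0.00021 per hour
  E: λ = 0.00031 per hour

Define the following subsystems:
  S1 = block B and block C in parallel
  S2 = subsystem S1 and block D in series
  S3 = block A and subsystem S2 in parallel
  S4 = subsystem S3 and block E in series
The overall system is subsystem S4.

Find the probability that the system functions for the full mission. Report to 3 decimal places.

R(A) = exp(−0.00013 × 1000) = 0.87810
R(B) = exp(−0.00025 × 1000) = 0.77880
R(C) = exp(−0.00031 × 1000) = 0.73345
R(D) = exp(−0.00021 × 1000) = 0.81058
R(E) = exp(−0.00031 × 1000) = 0.73345
Parallel (B and C): 1 − (1 − 0.77880)(1 − 0.73345) = 0.94104
Series ([0.94104] and D): 0.94104 × 0.81058 = 0.76279
Parallel (A and [0.76279]): 1 − (1 − 0.87810)(1 − 0.76279) = 0.97108
Series ([0.97108] and E): 0.97108 × 0.73345 = 0.712

0.712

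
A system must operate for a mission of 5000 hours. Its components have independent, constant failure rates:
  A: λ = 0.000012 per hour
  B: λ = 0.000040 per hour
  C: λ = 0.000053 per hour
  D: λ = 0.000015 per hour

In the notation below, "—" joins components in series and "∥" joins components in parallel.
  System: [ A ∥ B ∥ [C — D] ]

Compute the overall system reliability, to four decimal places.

R(A) = exp(−0.000012 × 5000) = 0.941765
R(B) = exp(−0.000040 × 5000) = 0.818731
R(C) = exp(−0.000053 × 5000) = 0.767206
R(D) = exp(−0.000015 × 5000) = 0.927743
Series (C and D): 0.767206 × 0.927743 = 0.711770
Parallel (A, B, and [0.711770]): 1 − (1 − 0.941765)(1 − 0.818731)(1 − 0.711770) = 0.9970

0.9970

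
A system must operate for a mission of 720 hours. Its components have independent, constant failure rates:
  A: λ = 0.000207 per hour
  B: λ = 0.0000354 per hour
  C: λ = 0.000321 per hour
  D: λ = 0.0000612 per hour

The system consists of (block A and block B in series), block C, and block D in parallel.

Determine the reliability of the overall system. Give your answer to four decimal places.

0.9986

R(A) = exp(−0.000207 × 720) = 0.861535
R(B) = exp(−0.0000354 × 720) = 0.974834
R(C) = exp(−0.000321 × 720) = 0.793644
R(D) = exp(−0.0000612 × 720) = 0.956893
Series (A and B): 0.861535 × 0.974834 = 0.839854
Parallel ([0.839854], C, and D): 1 − (1 − 0.839854)(1 − 0.793644)(1 − 0.956893) = 0.9986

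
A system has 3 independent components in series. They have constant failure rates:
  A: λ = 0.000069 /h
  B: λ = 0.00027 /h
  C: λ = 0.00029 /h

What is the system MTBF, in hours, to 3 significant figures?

Series of exponential components: λ_sys = Σ λ_i
λ_sys = 0.000069 + 0.00027 + 0.00029 = 6.2900e-04 /h
MTBF = 1 / λ_sys = 1590 h

1590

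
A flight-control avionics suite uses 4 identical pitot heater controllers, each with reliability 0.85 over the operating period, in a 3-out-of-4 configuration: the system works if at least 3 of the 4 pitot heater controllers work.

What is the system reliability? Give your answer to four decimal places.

0.8905

R = Σ_{i=3}^{4} C(4,i) p^i (1−p)^{4−i} with p = 0.85
C(4,3)·0.85^3·0.15^1 = 0.368475
C(4,4)·0.85^4·0.15^0 = 0.522006
Sum = 0.8905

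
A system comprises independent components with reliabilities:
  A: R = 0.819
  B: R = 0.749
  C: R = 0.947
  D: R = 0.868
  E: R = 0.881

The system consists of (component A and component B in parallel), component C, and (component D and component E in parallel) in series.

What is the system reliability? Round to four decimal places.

Parallel (A and B): 1 − (1 − 0.819000)(1 − 0.749000) = 0.954569
Parallel (D and E): 1 − (1 − 0.868000)(1 − 0.881000) = 0.984292
Series ([0.954569], C, and [0.984292]): 0.954569 × 0.947000 × 0.984292 = 0.8898

0.8898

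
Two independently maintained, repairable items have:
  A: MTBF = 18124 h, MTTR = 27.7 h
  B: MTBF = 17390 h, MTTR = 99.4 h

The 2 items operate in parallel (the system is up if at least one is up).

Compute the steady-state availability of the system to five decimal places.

A(A) = MTBF/(MTBF+MTTR) = 18124/(18124+27.7) = 0.998474
A(B) = MTBF/(MTBF+MTTR) = 17390/(17390+99.4) = 0.994317
Parallel availability: 1 − (1 − 0.998474)(1 − 0.994317) = 0.99999

0.99999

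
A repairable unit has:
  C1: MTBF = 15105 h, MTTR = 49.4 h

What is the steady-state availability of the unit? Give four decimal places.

0.9967

A(C1) = MTBF/(MTBF+MTTR) = 15105/(15105+49.4) = 0.9967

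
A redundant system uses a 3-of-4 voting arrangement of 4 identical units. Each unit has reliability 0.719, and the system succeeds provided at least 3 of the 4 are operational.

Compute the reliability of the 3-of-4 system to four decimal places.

R = Σ_{i=3}^{4} C(4,i) p^i (1−p)^{4−i} with p = 0.719
C(4,3)·0.719^3·0.281^1 = 0.417785
C(4,4)·0.719^4·0.281^0 = 0.267249
Sum = 0.6850

0.6850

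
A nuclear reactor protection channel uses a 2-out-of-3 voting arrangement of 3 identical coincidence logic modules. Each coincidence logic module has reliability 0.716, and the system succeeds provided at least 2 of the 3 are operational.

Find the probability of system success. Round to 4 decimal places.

R = Σ_{i=2}^{3} C(3,i) p^i (1−p)^{3−i} with p = 0.716
C(3,2)·0.716^2·0.284^1 = 0.436783
C(3,3)·0.716^3·0.284^0 = 0.367062
Sum = 0.8038

0.8038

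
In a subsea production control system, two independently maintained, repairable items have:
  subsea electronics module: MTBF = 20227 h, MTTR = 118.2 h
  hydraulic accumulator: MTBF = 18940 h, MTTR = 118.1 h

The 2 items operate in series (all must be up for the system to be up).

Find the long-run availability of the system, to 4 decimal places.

0.9880

A(subsea electronics module) = MTBF/(MTBF+MTTR) = 20227/(20227+118.2) = 0.994190
A(hydraulic accumulator) = MTBF/(MTBF+MTTR) = 18940/(18940+118.1) = 0.993803
Series availability: 0.994190 × 0.993803 = 0.9880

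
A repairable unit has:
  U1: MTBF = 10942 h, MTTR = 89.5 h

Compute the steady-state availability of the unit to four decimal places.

0.9919

A(U1) = MTBF/(MTBF+MTTR) = 10942/(10942+89.5) = 0.9919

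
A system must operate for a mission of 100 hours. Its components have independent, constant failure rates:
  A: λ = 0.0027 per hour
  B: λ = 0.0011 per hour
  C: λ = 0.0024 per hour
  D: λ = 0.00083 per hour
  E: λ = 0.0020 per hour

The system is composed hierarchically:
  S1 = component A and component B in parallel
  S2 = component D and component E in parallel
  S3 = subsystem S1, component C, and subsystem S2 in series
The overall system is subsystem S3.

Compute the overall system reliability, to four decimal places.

0.7562

R(A) = exp(−0.0027 × 100) = 0.763379
R(B) = exp(−0.0011 × 100) = 0.895834
R(C) = exp(−0.0024 × 100) = 0.786628
R(D) = exp(−0.00083 × 100) = 0.920351
R(E) = exp(−0.0020 × 100) = 0.818731
Parallel (A and B): 1 − (1 − 0.763379)(1 − 0.895834) = 0.975352
Parallel (D and E): 1 − (1 − 0.920351)(1 − 0.818731) = 0.985562
Series ([0.975352], C, and [0.985562]): 0.975352 × 0.786628 × 0.985562 = 0.7562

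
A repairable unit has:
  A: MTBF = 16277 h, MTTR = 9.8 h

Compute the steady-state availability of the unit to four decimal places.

0.9994

A(A) = MTBF/(MTBF+MTTR) = 16277/(16277+9.8) = 0.9994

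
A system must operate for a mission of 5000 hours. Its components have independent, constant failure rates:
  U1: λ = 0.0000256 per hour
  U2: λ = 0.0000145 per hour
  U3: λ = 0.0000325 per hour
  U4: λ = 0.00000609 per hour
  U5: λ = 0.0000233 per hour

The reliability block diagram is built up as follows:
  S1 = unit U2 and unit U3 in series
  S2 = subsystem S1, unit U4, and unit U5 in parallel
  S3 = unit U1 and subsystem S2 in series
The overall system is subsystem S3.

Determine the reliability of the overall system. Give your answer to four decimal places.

0.8792

R(U1) = exp(−0.0000256 × 5000) = 0.879853
R(U2) = exp(−0.0000145 × 5000) = 0.930066
R(U3) = exp(−0.0000325 × 5000) = 0.850016
R(U4) = exp(−0.00000609 × 5000) = 0.970009
R(U5) = exp(−0.0000233 × 5000) = 0.890030
Series (U2 and U3): 0.930066 × 0.850016 = 0.790571
Parallel ([0.790571], U4, and U5): 1 − (1 − 0.790571)(1 − 0.970009)(1 − 0.890030) = 0.999309
Series (U1 and [0.999309]): 0.879853 × 0.999309 = 0.8792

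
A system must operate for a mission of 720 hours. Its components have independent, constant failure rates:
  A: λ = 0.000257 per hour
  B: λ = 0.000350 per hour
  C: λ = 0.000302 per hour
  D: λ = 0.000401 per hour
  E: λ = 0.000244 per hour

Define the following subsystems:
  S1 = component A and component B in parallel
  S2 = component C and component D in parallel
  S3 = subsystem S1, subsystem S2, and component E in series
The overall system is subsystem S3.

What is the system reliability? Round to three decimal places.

0.768

R(A) = exp(−0.000257 × 720) = 0.83107
R(B) = exp(−0.000350 × 720) = 0.77724
R(C) = exp(−0.000302 × 720) = 0.80458
R(D) = exp(−0.000401 × 720) = 0.74922
R(E) = exp(−0.000244 × 720) = 0.83889
Parallel (A and B): 1 − (1 − 0.83107)(1 − 0.77724) = 0.96237
Parallel (C and D): 1 − (1 − 0.80458)(1 − 0.74922) = 0.95099
Series ([0.96237], [0.95099], and E): 0.96237 × 0.95099 × 0.83889 = 0.768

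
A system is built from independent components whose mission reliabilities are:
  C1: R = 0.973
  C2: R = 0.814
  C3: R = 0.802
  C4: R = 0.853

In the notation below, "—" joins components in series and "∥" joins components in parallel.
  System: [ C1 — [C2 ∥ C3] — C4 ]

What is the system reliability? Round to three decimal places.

0.799

Parallel (C2 and C3): 1 − (1 − 0.81400)(1 − 0.80200) = 0.96317
Series (C1, [0.96317], and C4): 0.97300 × 0.96317 × 0.85300 = 0.799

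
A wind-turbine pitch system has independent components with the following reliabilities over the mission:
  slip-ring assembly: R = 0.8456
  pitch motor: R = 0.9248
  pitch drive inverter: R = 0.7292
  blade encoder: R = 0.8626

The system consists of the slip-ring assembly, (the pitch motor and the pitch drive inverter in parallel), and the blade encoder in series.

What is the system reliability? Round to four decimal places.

Parallel (pitch motor and pitch drive inverter): 1 − (1 − 0.924800)(1 − 0.729200) = 0.979636
Series (slip-ring assembly, [0.979636], and blade encoder): 0.845600 × 0.979636 × 0.862600 = 0.7146

0.7146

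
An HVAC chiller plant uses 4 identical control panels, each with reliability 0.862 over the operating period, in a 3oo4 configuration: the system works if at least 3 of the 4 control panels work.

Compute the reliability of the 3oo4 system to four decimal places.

R = Σ_{i=3}^{4} C(4,i) p^i (1−p)^{4−i} with p = 0.862
C(4,3)·0.862^3·0.138^1 = 0.353558
C(4,4)·0.862^4·0.138^0 = 0.552114
Sum = 0.9057

0.9057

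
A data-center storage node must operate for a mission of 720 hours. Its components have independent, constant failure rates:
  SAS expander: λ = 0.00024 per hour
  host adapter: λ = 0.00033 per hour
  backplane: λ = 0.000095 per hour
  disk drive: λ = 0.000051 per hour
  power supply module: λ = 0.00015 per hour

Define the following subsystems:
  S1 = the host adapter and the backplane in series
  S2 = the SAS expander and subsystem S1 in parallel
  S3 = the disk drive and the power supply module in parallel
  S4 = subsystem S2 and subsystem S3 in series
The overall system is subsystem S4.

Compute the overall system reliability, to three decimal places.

0.955

R(SAS expander) = exp(−0.00024 × 720) = 0.84131
R(host adapter) = exp(−0.00033 × 720) = 0.78852
R(backplane) = exp(−0.000095 × 720) = 0.93389
R(disk drive) = exp(−0.000051 × 720) = 0.96395
R(power supply module) = exp(−0.00015 × 720) = 0.89763
Series (host adapter and backplane): 0.78852 × 0.93389 = 0.73639
Parallel (SAS expander and [0.73639]): 1 − (1 − 0.84131)(1 − 0.73639) = 0.95817
Parallel (disk drive and power supply module): 1 − (1 − 0.96395)(1 − 0.89763) = 0.99631
Series ([0.95817] and [0.99631]): 0.95817 × 0.99631 = 0.955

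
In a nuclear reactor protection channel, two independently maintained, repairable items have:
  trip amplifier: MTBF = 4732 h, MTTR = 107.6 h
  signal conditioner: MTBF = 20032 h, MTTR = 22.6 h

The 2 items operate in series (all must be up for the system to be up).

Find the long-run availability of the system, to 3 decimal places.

A(trip amplifier) = MTBF/(MTBF+MTTR) = 4732/(4732+107.6) = 0.977767
A(signal conditioner) = MTBF/(MTBF+MTTR) = 20032/(20032+22.6) = 0.998873
Series availability: 0.977767 × 0.998873 = 0.977

0.977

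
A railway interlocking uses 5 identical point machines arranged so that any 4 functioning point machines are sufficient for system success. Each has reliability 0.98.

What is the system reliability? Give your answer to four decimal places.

R = Σ_{i=4}^{5} C(5,i) p^i (1−p)^{5−i} with p = 0.98
C(5,4)·0.98^4·0.02^1 = 0.092237
C(5,5)·0.98^5·0.02^0 = 0.903921
Sum = 0.9962

0.9962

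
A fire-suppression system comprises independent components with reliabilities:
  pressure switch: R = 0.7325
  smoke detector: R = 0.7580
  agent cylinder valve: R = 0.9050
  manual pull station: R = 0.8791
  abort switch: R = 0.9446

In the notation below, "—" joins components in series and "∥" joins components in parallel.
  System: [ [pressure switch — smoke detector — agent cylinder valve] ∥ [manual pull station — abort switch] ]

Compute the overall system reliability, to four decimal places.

Series (pressure switch, smoke detector, and agent cylinder valve): 0.732500 × 0.758000 × 0.905000 = 0.502488
Series (manual pull station and abort switch): 0.879100 × 0.944600 = 0.830398
Parallel ([0.502488] and [0.830398]): 1 − (1 − 0.502488)(1 − 0.830398) = 0.9156

0.9156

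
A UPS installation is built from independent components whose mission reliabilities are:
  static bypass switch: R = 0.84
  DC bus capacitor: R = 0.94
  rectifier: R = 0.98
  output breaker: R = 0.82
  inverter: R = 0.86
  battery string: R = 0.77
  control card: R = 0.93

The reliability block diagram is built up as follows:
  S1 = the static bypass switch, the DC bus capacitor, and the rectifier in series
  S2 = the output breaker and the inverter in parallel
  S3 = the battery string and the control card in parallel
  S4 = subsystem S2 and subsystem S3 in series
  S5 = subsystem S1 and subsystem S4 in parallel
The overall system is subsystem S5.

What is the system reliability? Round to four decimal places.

0.9908

Series (static bypass switch, DC bus capacitor, and rectifier): 0.840000 × 0.940000 × 0.980000 = 0.773808
Parallel (output breaker and inverter): 1 − (1 − 0.820000)(1 − 0.860000) = 0.974800
Parallel (battery string and control card): 1 − (1 − 0.770000)(1 − 0.930000) = 0.983900
Series ([0.974800] and [0.983900]): 0.974800 × 0.983900 = 0.959106
Parallel ([0.773808] and [0.959106]): 1 − (1 − 0.773808)(1 − 0.959106) = 0.9908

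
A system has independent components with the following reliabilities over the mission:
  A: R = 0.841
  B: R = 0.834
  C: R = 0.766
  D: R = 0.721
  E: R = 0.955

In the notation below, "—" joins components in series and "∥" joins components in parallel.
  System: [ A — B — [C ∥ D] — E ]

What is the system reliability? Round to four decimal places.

0.6261

Parallel (C and D): 1 − (1 − 0.766000)(1 − 0.721000) = 0.934714
Series (A, B, [0.934714], and E): 0.841000 × 0.834000 × 0.934714 × 0.955000 = 0.6261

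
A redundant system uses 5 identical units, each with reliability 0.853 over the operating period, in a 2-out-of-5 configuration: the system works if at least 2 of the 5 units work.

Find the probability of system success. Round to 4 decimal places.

0.9979

R = Σ_{i=2}^{5} C(5,i) p^i (1−p)^{5−i} with p = 0.853
C(5,2)·0.853^2·0.147^3 = 0.023113
C(5,3)·0.853^3·0.147^2 = 0.134116
C(5,4)·0.853^4·0.147^1 = 0.389120
C(5,5)·0.853^5·0.147^0 = 0.451591
Sum = 0.9979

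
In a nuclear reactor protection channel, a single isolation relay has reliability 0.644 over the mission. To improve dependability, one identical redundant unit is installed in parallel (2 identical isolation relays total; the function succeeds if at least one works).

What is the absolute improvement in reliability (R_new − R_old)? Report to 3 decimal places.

R_before = 0.644
R_after = 1 − (1 − 0.644)^2 = 0.873
ΔR = 0.873 − 0.644 = 0.229

0.229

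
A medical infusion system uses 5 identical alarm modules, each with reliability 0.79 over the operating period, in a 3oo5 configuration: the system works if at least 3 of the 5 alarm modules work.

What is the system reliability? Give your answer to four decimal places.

R = Σ_{i=3}^{5} C(5,i) p^i (1−p)^{5−i} with p = 0.79
C(5,3)·0.79^3·0.21^2 = 0.217430
C(5,4)·0.79^4·0.21^1 = 0.408976
C(5,5)·0.79^5·0.21^0 = 0.307706
Sum = 0.9341

0.9341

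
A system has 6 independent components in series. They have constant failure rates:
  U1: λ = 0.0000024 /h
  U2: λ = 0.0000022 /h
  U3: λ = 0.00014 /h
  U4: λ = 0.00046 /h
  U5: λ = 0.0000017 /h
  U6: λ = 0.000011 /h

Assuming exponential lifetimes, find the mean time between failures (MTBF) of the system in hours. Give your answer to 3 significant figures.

Series of exponential components: λ_sys = Σ λ_i
λ_sys = 0.0000024 + 0.0000022 + 0.00014 + 0.00046 + 0.0000017 + 0.000011 = 6.1730e-04 /h
MTBF = 1 / λ_sys = 1620 h

1620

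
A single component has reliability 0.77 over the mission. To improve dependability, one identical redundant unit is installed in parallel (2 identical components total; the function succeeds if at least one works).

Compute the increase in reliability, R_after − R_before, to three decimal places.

R_before = 0.77
R_after = 1 − (1 − 0.77)^2 = 0.947
ΔR = 0.947 − 0.77 = 0.177

0.177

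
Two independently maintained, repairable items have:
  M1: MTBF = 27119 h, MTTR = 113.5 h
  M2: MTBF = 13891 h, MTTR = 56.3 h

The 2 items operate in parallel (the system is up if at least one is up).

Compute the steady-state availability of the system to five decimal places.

A(M1) = MTBF/(MTBF+MTTR) = 27119/(27119+113.5) = 0.995832
A(M2) = MTBF/(MTBF+MTTR) = 13891/(13891+56.3) = 0.995963
Parallel availability: 1 − (1 − 0.995832)(1 − 0.995963) = 0.99998

0.99998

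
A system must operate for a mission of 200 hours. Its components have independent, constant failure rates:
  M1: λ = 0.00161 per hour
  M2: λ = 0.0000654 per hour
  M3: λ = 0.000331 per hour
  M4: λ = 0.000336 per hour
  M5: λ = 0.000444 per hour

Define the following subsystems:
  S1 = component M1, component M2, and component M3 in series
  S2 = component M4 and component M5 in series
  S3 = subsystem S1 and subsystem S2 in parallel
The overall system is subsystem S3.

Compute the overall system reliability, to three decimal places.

R(M1) = exp(−0.00161 × 200) = 0.72470
R(M2) = exp(−0.0000654 × 200) = 0.98701
R(M3) = exp(−0.000331 × 200) = 0.93594
R(M4) = exp(−0.000336 × 200) = 0.93501
R(M5) = exp(−0.000444 × 200) = 0.91503
Series (M1, M2, and M3): 0.72470 × 0.98701 × 0.93594 = 0.66946
Series (M4 and M5): 0.93501 × 0.91503 = 0.85556
Parallel ([0.66946] and [0.85556]): 1 − (1 − 0.66946)(1 − 0.85556) = 0.952

0.952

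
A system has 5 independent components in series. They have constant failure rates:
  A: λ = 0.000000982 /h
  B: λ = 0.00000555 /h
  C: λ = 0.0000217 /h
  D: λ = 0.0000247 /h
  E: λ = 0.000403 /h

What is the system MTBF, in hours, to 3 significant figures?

Series of exponential components: λ_sys = Σ λ_i
λ_sys = 0.000000982 + 0.00000555 + 0.0000217 + 0.0000247 + 0.000403 = 4.5593e-04 /h
MTBF = 1 / λ_sys = 2190 h

2190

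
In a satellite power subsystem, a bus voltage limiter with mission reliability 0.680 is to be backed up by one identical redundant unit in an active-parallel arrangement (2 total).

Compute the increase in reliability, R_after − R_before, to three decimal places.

0.218

R_before = 0.680
R_after = 1 − (1 − 0.680)^2 = 0.898
ΔR = 0.898 − 0.680 = 0.218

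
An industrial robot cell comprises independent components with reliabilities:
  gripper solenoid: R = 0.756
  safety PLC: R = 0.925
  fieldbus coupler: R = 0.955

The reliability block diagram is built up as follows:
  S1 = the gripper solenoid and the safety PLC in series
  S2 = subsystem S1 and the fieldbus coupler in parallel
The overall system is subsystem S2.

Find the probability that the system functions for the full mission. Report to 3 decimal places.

0.986

Series (gripper solenoid and safety PLC): 0.75600 × 0.92500 = 0.69930
Parallel ([0.69930] and fieldbus coupler): 1 − (1 − 0.69930)(1 − 0.95500) = 0.986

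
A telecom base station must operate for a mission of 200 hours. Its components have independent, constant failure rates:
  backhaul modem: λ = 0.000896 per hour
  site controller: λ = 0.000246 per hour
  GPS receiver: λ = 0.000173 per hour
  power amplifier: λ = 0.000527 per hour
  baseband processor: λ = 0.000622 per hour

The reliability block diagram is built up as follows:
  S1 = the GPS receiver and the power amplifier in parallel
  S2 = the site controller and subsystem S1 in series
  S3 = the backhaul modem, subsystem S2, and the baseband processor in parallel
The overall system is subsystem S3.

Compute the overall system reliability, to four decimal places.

R(backhaul modem) = exp(−0.000896 × 200) = 0.835939
R(site controller) = exp(−0.000246 × 200) = 0.951991
R(GPS receiver) = exp(−0.000173 × 200) = 0.965992
R(power amplifier) = exp(−0.000527 × 200) = 0.899964
R(baseband processor) = exp(−0.000622 × 200) = 0.883027
Parallel (GPS receiver and power amplifier): 1 − (1 − 0.965992)(1 − 0.899964) = 0.996598
Series (site controller and [0.996598]): 0.951991 × 0.996598 = 0.948752
Parallel (backhaul modem, [0.948752], and baseband processor): 1 − (1 − 0.835939)(1 − 0.948752)(1 − 0.883027) = 0.9990

0.9990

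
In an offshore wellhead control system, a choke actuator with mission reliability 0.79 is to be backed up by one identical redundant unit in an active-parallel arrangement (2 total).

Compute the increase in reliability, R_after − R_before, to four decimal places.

R_before = 0.79
R_after = 1 − (1 − 0.79)^2 = 0.9559
ΔR = 0.9559 − 0.79 = 0.1659

0.1659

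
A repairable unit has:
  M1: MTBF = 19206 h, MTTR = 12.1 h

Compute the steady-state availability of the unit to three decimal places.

0.999

A(M1) = MTBF/(MTBF+MTTR) = 19206/(19206+12.1) = 0.999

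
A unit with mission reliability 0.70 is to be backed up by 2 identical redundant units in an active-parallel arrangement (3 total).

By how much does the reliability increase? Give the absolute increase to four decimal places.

R_before = 0.70
R_after = 1 − (1 − 0.70)^3 = 0.9730
ΔR = 0.9730 − 0.70 = 0.2730

0.2730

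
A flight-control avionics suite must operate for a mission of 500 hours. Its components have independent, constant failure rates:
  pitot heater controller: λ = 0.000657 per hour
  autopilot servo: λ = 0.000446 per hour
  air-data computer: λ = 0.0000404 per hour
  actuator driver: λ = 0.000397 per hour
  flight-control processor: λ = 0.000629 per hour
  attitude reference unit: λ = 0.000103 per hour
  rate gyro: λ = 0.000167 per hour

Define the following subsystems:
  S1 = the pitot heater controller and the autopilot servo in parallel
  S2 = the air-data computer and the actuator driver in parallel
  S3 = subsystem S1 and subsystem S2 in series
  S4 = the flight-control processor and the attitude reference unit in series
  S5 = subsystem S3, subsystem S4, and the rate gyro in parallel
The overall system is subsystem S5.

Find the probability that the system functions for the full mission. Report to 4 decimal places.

R(pitot heater controller) = exp(−0.000657 × 500) = 0.720003
R(autopilot servo) = exp(−0.000446 × 500) = 0.800115
R(air-data computer) = exp(−0.0000404 × 500) = 0.980003
R(actuator driver) = exp(−0.000397 × 500) = 0.819960
R(flight-control processor) = exp(−0.000629 × 500) = 0.730154
R(attitude reference unit) = exp(−0.000103 × 500) = 0.949804
R(rate gyro) = exp(−0.000167 × 500) = 0.919891
Parallel (pitot heater controller and autopilot servo): 1 − (1 − 0.720003)(1 − 0.800115) = 0.944033
Parallel (air-data computer and actuator driver): 1 − (1 − 0.980003)(1 − 0.819960) = 0.996400
Series ([0.944033] and [0.996400]): 0.944033 × 0.996400 = 0.940634
Series (flight-control processor and attitude reference unit): 0.730154 × 0.949804 = 0.693503
Parallel ([0.940634], [0.693503], and rate gyro): 1 − (1 − 0.940634)(1 − 0.693503)(1 − 0.919891) = 0.9985

0.9985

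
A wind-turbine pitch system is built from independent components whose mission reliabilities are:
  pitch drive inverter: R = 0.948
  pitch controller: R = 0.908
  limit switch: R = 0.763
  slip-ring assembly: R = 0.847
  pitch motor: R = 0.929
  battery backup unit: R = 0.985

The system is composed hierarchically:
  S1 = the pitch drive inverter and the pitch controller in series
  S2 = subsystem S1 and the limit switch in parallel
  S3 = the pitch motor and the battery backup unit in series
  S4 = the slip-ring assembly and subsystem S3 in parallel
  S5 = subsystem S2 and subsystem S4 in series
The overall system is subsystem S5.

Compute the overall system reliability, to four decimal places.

Series (pitch drive inverter and pitch controller): 0.948000 × 0.908000 = 0.860784
Parallel ([0.860784] and limit switch): 1 − (1 − 0.860784)(1 − 0.763000) = 0.967006
Series (pitch motor and battery backup unit): 0.929000 × 0.985000 = 0.915065
Parallel (slip-ring assembly and [0.915065]): 1 − (1 − 0.847000)(1 − 0.915065) = 0.987005
Series ([0.967006] and [0.987005]): 0.967006 × 0.987005 = 0.9544

0.9544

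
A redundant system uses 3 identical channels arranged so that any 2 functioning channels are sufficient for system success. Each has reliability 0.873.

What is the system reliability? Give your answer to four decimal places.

0.9557

R = Σ_{i=2}^{3} C(3,i) p^i (1−p)^{3−i} with p = 0.873
C(3,2)·0.873^2·0.127^1 = 0.290371
C(3,3)·0.873^3·0.127^0 = 0.665339
Sum = 0.9557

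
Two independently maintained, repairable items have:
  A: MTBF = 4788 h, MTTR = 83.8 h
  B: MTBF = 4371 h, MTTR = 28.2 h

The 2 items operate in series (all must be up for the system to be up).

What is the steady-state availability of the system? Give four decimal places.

A(A) = MTBF/(MTBF+MTTR) = 4788/(4788+83.8) = 0.982799
A(B) = MTBF/(MTBF+MTTR) = 4371/(4371+28.2) = 0.993590
Series availability: 0.982799 × 0.993590 = 0.9765

0.9765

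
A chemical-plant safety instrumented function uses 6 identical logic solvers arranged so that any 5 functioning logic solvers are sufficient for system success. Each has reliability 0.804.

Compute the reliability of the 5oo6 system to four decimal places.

0.6652

R = Σ_{i=5}^{6} C(6,i) p^i (1−p)^{6−i} with p = 0.804
C(6,5)·0.804^5·0.196^1 = 0.395082
C(6,6)·0.804^6·0.196^0 = 0.270107
Sum = 0.6652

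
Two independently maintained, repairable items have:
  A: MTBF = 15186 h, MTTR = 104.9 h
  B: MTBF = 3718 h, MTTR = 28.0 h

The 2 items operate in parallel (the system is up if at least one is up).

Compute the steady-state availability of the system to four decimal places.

A(A) = MTBF/(MTBF+MTTR) = 15186/(15186+104.9) = 0.993140
A(B) = MTBF/(MTBF+MTTR) = 3718/(3718+28.0) = 0.992525
Parallel availability: 1 − (1 − 0.993140)(1 − 0.992525) = 0.9999

0.9999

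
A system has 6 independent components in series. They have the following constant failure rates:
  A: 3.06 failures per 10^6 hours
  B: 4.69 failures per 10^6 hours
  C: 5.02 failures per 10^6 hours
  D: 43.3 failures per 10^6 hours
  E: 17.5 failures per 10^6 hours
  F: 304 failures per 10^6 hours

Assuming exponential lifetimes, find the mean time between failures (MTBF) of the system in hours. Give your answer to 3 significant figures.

Series of exponential components: λ_sys = Σ λ_i
λ_sys = 0.00000306 + 0.00000469 + 0.00000502 + 0.0000433 + 0.0000175 + 0.000304 = 3.7757e-04 /h
MTBF = 1 / λ_sys = 2650 h

2650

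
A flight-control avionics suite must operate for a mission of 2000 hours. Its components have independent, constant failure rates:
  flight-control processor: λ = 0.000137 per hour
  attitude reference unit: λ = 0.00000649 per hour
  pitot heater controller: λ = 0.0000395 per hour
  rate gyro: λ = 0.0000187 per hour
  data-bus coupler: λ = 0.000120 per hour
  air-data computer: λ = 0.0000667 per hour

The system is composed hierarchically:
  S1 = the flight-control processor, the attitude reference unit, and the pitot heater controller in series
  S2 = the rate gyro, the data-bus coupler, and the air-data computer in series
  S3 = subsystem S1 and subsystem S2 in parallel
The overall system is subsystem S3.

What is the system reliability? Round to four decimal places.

R(flight-control processor) = exp(−0.000137 × 2000) = 0.760332
R(attitude reference unit) = exp(−0.00000649 × 2000) = 0.987104
R(pitot heater controller) = exp(−0.0000395 × 2000) = 0.924040
R(rate gyro) = exp(−0.0000187 × 2000) = 0.963291
R(data-bus coupler) = exp(−0.000120 × 2000) = 0.786628
R(air-data computer) = exp(−0.0000667 × 2000) = 0.875115
Series (flight-control processor, attitude reference unit, and pitot heater controller): 0.760332 × 0.987104 × 0.924040 = 0.693517
Series (rate gyro, data-bus coupler, and air-data computer): 0.963291 × 0.786628 × 0.875115 = 0.663120
Parallel ([0.693517] and [0.663120]): 1 − (1 − 0.693517)(1 − 0.663120) = 0.8968

0.8968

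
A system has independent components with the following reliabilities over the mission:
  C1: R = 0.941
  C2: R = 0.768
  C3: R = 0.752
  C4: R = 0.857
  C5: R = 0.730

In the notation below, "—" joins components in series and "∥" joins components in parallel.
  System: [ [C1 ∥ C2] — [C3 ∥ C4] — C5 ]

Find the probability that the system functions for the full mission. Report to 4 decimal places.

0.6945

Parallel (C1 and C2): 1 − (1 − 0.941000)(1 − 0.768000) = 0.986312
Parallel (C3 and C4): 1 − (1 − 0.752000)(1 − 0.857000) = 0.964536
Series ([0.986312], [0.964536], and C5): 0.986312 × 0.964536 × 0.730000 = 0.6945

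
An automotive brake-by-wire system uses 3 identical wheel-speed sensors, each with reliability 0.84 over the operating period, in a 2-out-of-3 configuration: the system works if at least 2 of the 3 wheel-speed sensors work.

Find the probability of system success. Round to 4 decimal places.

R = Σ_{i=2}^{3} C(3,i) p^i (1−p)^{3−i} with p = 0.84
C(3,2)·0.84^2·0.16^1 = 0.338688
C(3,3)·0.84^3·0.16^0 = 0.592704
Sum = 0.9314

0.9314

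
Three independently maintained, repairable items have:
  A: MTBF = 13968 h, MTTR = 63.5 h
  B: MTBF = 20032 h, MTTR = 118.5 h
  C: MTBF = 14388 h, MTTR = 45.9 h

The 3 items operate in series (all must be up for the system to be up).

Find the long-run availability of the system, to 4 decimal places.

0.9865

A(A) = MTBF/(MTBF+MTTR) = 13968/(13968+63.5) = 0.995474
A(B) = MTBF/(MTBF+MTTR) = 20032/(20032+118.5) = 0.994119
A(C) = MTBF/(MTBF+MTTR) = 14388/(14388+45.9) = 0.996820
Series availability: 0.995474 × 0.994119 × 0.996820 = 0.9865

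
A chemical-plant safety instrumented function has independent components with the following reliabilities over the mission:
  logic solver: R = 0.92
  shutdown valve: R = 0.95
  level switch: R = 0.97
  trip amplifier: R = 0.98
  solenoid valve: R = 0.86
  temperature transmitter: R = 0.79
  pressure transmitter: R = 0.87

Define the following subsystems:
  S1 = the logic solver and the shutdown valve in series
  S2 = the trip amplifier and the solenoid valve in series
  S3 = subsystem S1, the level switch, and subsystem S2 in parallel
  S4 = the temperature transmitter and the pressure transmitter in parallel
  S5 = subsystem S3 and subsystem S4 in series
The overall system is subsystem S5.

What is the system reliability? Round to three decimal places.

Series (logic solver and shutdown valve): 0.92000 × 0.95000 = 0.87400
Series (trip amplifier and solenoid valve): 0.98000 × 0.86000 = 0.84280
Parallel ([0.87400], level switch, and [0.84280]): 1 − (1 − 0.87400)(1 − 0.97000)(1 − 0.84280) = 0.99941
Parallel (temperature transmitter and pressure transmitter): 1 − (1 − 0.79000)(1 − 0.87000) = 0.97270
Series ([0.99941] and [0.97270]): 0.99941 × 0.97270 = 0.972

0.972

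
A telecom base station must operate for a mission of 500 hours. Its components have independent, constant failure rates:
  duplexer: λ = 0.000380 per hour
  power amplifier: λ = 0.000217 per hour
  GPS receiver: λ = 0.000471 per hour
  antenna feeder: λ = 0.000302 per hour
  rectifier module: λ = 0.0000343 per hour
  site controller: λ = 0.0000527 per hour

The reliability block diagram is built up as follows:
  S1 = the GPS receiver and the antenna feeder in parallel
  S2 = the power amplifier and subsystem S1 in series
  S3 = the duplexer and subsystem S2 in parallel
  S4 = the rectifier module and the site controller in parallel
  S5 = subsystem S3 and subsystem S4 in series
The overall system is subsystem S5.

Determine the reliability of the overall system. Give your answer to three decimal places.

0.977

R(duplexer) = exp(−0.000380 × 500) = 0.82696
R(power amplifier) = exp(−0.000217 × 500) = 0.89718
R(GPS receiver) = exp(−0.000471 × 500) = 0.79018
R(antenna feeder) = exp(−0.000302 × 500) = 0.85985
R(rectifier module) = exp(−0.0000343 × 500) = 0.98300
R(site controller) = exp(−0.0000527 × 500) = 0.97399
Parallel (GPS receiver and antenna feeder): 1 − (1 − 0.79018)(1 − 0.85985) = 0.97059
Series (power amplifier and [0.97059]): 0.89718 × 0.97059 = 0.87079
Parallel (duplexer and [0.87079]): 1 − (1 − 0.82696)(1 − 0.87079) = 0.97764
Parallel (rectifier module and site controller): 1 − (1 − 0.98300)(1 − 0.97399) = 0.99956
Series ([0.97764] and [0.99956]): 0.97764 × 0.99956 = 0.977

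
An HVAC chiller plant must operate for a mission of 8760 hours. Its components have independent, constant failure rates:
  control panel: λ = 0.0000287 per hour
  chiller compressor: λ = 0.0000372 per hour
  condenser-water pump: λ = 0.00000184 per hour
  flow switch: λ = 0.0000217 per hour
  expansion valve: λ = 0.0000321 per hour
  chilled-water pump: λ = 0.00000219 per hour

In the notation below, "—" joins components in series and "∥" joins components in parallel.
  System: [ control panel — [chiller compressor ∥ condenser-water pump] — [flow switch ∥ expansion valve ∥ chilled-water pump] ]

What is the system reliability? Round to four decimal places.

R(control panel) = exp(−0.0000287 × 8760) = 0.777702
R(chiller compressor) = exp(−0.0000372 × 8760) = 0.721898
R(condenser-water pump) = exp(−0.00000184 × 8760) = 0.984011
R(flow switch) = exp(−0.0000217 × 8760) = 0.826883
R(expansion valve) = exp(−0.0000321 × 8760) = 0.754880
R(chilled-water pump) = exp(−0.00000219 × 8760) = 0.980998
Parallel (chiller compressor and condenser-water pump): 1 − (1 − 0.721898)(1 − 0.984011) = 0.995553
Parallel (flow switch, expansion valve, and chilled-water pump): 1 − (1 − 0.826883)(1 − 0.754880)(1 − 0.980998) = 0.999194
Series (control panel, [0.995553], and [0.999194]): 0.777702 × 0.995553 × 0.999194 = 0.7736

0.7736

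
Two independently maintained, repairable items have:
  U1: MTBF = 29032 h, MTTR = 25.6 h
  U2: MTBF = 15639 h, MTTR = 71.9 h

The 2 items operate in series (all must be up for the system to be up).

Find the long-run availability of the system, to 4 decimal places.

A(U1) = MTBF/(MTBF+MTTR) = 29032/(29032+25.6) = 0.999119
A(U2) = MTBF/(MTBF+MTTR) = 15639/(15639+71.9) = 0.995424
Series availability: 0.999119 × 0.995424 = 0.9945

0.9945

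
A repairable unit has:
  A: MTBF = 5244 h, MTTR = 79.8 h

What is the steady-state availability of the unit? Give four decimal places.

0.9850

A(A) = MTBF/(MTBF+MTTR) = 5244/(5244+79.8) = 0.9850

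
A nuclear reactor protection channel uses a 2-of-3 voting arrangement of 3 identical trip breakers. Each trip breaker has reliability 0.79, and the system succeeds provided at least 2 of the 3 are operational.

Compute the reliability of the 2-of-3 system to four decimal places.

0.8862

R = Σ_{i=2}^{3} C(3,i) p^i (1−p)^{3−i} with p = 0.79
C(3,2)·0.79^2·0.21^1 = 0.393183
C(3,3)·0.79^3·0.21^0 = 0.493039
Sum = 0.8862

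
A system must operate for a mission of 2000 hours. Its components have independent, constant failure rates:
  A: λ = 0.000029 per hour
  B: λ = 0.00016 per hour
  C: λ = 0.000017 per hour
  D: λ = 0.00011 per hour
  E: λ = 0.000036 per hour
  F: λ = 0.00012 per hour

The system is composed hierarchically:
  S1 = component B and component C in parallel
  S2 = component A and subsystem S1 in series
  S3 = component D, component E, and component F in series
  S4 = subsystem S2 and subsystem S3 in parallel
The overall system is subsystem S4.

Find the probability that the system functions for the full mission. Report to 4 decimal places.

R(A) = exp(−0.000029 × 2000) = 0.943650
R(B) = exp(−0.00016 × 2000) = 0.726149
R(C) = exp(−0.000017 × 2000) = 0.966572
R(D) = exp(−0.00011 × 2000) = 0.802519
R(E) = exp(−0.000036 × 2000) = 0.930531
R(F) = exp(−0.00012 × 2000) = 0.786628
Parallel (B and C): 1 − (1 − 0.726149)(1 − 0.966572) = 0.990846
Series (A and [0.990846]): 0.943650 × 0.990846 = 0.935012
Series (D, E, and F): 0.802519 × 0.930531 × 0.786628 = 0.587429
Parallel ([0.935012] and [0.587429]): 1 − (1 − 0.935012)(1 − 0.587429) = 0.9732

0.9732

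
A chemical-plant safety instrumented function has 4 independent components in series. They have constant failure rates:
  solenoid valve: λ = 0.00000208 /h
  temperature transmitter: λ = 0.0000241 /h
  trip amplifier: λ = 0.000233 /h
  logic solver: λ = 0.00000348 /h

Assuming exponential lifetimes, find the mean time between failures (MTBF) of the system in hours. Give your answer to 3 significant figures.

3810

Series of exponential components: λ_sys = Σ λ_i
λ_sys = 0.00000208 + 0.0000241 + 0.000233 + 0.00000348 = 2.6266e-04 /h
MTBF = 1 / λ_sys = 3810 h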